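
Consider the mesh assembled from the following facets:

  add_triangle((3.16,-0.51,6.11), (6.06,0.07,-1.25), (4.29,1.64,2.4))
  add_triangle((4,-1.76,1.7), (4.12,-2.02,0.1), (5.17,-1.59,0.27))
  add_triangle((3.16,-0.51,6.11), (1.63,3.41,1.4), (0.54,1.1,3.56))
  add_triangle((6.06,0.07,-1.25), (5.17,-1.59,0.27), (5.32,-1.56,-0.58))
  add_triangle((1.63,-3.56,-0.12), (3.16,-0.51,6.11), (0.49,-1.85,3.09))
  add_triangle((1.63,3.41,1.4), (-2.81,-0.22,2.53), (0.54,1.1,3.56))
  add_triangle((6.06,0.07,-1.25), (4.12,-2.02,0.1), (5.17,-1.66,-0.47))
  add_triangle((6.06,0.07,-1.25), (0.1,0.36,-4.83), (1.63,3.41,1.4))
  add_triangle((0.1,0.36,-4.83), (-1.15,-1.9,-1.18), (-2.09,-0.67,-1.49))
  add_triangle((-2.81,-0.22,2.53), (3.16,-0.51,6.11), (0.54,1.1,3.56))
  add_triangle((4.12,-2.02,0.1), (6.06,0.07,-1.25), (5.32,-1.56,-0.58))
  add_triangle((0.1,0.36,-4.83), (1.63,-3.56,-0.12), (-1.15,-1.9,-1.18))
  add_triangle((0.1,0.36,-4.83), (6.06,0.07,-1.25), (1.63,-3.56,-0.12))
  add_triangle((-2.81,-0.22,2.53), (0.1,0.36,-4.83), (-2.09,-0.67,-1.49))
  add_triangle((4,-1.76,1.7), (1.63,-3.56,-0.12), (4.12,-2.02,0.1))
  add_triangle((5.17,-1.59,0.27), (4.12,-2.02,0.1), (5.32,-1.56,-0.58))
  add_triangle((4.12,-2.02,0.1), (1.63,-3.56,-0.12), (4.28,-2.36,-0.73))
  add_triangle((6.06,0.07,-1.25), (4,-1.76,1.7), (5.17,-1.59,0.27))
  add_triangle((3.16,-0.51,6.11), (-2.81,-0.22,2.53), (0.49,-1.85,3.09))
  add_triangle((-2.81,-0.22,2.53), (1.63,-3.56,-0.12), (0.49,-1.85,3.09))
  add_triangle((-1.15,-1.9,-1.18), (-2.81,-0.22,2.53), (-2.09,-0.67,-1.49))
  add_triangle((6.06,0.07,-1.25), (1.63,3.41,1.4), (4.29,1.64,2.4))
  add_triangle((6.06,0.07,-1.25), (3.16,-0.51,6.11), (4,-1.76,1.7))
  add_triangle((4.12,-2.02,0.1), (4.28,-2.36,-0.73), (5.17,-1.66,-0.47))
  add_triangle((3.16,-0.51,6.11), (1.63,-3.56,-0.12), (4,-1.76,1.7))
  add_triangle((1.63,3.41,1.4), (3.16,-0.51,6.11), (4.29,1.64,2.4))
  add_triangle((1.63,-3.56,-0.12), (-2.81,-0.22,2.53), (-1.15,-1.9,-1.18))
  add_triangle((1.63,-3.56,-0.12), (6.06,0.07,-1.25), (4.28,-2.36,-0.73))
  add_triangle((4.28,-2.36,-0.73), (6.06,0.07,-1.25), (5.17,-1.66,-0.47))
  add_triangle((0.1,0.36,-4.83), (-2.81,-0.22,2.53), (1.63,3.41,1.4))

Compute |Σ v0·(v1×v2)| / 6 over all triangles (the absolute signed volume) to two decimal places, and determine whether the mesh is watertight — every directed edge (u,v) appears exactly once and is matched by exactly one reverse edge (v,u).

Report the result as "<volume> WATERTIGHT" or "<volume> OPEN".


Per-triangle v0·(v1×v2)/6:
  t1: +12.6750
  t2: +1.0200
  t3: +5.9621
  t4: +1.3266
  t5: +6.7718
  t6: +4.7995
  t7: +0.4043
  t8: +17.1018
  t9: +2.6556
  t10: +5.8713
  t11: -0.4751
  t12: +5.9787
  t13: +17.3057
  t14: +1.6802
  t15: +3.0167
  t16: +0.5641
  t17: +1.5522
  t18: +1.7693
  t19: +6.6672
  t20: +4.9067
  t21: +2.3327
  t22: +8.4621
  t23: +10.9416
  t24: +0.6079
  t25: +8.5574
  t26: +9.2519
  t27: +4.9684
  t28: +0.0263
  t29: +1.1859
  t30: +7.7595
Σ = +155.6471 → |volume| = 155.65

Directed edges: 90 total, each appears once with its reverse present → watertight.

155.65 WATERTIGHT


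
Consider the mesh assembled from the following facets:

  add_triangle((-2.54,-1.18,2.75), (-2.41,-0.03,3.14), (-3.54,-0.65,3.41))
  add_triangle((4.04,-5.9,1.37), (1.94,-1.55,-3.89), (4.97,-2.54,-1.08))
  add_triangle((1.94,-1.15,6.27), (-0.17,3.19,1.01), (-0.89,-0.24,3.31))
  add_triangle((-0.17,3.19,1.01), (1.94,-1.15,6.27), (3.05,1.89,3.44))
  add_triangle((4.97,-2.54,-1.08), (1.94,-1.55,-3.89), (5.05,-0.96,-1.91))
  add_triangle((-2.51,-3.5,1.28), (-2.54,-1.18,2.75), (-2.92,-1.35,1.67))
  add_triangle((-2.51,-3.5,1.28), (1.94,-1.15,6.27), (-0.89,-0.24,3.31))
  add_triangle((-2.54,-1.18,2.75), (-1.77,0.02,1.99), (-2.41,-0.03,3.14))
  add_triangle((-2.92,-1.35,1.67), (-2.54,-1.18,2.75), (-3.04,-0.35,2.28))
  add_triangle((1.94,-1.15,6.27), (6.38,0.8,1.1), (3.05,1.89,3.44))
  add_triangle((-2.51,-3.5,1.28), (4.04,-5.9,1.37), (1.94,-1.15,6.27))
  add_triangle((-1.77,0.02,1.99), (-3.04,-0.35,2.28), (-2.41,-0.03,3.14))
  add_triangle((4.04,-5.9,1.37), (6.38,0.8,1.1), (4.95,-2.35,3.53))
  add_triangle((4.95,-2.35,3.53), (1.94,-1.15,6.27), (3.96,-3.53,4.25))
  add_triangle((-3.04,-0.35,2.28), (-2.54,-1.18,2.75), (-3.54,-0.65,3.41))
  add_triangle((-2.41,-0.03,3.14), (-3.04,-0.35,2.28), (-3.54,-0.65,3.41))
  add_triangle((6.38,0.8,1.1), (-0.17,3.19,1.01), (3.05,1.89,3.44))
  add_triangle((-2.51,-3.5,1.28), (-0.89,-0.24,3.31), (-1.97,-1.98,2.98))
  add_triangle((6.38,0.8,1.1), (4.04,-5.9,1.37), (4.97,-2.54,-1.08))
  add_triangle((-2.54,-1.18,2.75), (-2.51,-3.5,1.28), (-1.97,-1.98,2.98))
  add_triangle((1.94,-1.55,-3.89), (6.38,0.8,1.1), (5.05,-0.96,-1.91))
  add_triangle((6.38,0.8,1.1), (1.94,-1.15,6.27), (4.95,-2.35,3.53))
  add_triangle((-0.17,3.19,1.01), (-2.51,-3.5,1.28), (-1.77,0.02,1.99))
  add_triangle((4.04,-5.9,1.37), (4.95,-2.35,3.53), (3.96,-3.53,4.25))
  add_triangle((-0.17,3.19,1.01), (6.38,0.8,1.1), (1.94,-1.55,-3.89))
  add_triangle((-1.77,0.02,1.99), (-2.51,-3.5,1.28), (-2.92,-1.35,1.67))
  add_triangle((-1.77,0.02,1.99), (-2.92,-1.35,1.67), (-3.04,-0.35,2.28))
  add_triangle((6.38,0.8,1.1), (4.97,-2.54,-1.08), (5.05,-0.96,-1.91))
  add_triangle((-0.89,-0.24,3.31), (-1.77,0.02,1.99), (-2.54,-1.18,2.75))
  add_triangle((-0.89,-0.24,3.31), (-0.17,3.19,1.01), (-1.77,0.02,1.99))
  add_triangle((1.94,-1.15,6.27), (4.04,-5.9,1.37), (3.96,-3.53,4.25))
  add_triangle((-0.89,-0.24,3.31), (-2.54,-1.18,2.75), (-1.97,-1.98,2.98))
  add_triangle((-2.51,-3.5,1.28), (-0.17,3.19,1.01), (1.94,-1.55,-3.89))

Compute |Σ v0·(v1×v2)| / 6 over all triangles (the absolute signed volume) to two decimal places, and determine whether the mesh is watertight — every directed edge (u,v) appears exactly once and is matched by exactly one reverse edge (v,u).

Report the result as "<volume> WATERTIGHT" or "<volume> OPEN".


Per-triangle v0·(v1×v2)/6:
  t1: +0.4184
  t2: +12.0589
  t3: +6.5664
  t4: +8.2747
  t5: +5.0328
  t6: +1.4775
  t7: +7.6462
  t8: -0.1553
  t9: +0.6679
  t10: +13.8321
  t11: +29.4929
  t12: +0.0680
  t13: +16.1063
  t14: +6.3824
  t15: +0.2357
  t16: +0.2583
  t17: +8.2849
  t18: +0.0892
  t19: +15.4600
  t20: +1.4850
  t21: +1.8545
  t22: +14.7840
  t23: +0.5979
  t24: +6.7416
  t25: +12.4435
  t26: -1.0498
  t27: -0.2813
  t28: +6.0716
  t29: +0.8312
  t30: +2.2323
  t31: +5.2196
  t32: +1.1199
  t33: +2.5150
Σ = +186.7623 → |volume| = 186.76

Directed edges: 99 total; 3 unmatched, e.g. (4.04,-5.9,1.37)→(1.94,-1.55,-3.89) → open.

186.76 OPEN


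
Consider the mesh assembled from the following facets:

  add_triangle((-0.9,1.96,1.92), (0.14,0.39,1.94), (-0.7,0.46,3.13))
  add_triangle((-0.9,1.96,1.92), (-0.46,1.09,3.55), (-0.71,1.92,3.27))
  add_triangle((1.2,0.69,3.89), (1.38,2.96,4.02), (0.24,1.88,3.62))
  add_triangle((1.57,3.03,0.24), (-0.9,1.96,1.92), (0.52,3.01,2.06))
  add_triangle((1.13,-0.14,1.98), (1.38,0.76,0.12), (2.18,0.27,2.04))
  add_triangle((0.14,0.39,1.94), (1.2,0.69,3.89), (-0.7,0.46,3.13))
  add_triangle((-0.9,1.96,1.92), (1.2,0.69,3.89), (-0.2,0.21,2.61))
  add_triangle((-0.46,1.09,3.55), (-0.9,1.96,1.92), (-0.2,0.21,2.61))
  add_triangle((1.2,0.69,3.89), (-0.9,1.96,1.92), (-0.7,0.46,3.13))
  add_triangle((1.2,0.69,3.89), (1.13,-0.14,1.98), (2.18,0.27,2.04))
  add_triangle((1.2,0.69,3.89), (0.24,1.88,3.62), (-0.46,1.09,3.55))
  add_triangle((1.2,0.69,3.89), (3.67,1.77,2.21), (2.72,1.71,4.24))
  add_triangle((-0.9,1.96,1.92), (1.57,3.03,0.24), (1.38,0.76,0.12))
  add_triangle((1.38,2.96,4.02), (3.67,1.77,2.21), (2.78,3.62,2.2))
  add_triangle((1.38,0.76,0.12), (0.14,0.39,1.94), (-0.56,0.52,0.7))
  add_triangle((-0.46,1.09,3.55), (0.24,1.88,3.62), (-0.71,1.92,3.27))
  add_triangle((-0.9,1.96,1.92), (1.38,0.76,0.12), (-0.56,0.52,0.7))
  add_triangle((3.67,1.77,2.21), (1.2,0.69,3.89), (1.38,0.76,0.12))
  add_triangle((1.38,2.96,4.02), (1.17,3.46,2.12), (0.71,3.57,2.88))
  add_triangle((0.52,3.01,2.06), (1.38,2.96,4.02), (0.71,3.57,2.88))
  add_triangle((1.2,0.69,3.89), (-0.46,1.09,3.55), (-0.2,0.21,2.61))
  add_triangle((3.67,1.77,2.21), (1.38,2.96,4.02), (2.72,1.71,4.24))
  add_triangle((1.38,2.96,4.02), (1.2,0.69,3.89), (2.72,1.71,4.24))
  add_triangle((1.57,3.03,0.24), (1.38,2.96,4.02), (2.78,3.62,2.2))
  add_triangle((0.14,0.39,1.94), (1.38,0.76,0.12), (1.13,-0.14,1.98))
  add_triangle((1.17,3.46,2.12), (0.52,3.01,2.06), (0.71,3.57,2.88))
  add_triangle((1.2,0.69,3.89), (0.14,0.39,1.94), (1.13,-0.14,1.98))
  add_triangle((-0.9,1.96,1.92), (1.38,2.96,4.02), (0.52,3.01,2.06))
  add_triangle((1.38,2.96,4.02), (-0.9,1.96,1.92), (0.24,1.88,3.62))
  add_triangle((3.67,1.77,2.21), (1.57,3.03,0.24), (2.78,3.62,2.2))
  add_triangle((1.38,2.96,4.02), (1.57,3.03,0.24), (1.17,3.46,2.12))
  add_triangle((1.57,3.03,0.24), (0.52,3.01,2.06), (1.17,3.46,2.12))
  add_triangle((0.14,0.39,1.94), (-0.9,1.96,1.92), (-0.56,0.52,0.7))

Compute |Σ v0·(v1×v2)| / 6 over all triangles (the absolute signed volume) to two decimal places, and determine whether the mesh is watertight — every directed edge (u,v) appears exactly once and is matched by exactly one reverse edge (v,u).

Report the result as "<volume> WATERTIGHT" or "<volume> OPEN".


Per-triangle v0·(v1×v2)/6:
  t1: -0.5280
  t2: +0.1208
  t3: +1.3894
  t4: +0.8356
  t5: -0.0783
  t6: -0.0778
  t7: -1.3001
  t8: +0.1158
  t9: +1.8408
  t10: +0.4629
  t11: +0.9864
  t12: +0.5943
  t13: -0.9368
  t14: +3.7078
  t15: -0.3134
  t16: +0.5145
  t17: -0.0421
  t18: -0.2314
  t19: +0.7840
  t20: -0.0970
  t21: +0.5550
  t22: +2.8752
  t23: +1.9701
  t24: +1.8773
  t25: -0.4734
  t26: +0.1370
  t27: +0.1306
  t28: +1.4913
  t29: +1.1875
  t30: +1.7146
  t31: +1.0473
  t32: +0.3962
  t33: +0.1834
Σ = +20.8394 → |volume| = 20.84

Directed edges: 99 total; 9 unmatched, e.g. (-0.71,1.92,3.27)→(-0.9,1.96,1.92) → open.

20.84 OPEN


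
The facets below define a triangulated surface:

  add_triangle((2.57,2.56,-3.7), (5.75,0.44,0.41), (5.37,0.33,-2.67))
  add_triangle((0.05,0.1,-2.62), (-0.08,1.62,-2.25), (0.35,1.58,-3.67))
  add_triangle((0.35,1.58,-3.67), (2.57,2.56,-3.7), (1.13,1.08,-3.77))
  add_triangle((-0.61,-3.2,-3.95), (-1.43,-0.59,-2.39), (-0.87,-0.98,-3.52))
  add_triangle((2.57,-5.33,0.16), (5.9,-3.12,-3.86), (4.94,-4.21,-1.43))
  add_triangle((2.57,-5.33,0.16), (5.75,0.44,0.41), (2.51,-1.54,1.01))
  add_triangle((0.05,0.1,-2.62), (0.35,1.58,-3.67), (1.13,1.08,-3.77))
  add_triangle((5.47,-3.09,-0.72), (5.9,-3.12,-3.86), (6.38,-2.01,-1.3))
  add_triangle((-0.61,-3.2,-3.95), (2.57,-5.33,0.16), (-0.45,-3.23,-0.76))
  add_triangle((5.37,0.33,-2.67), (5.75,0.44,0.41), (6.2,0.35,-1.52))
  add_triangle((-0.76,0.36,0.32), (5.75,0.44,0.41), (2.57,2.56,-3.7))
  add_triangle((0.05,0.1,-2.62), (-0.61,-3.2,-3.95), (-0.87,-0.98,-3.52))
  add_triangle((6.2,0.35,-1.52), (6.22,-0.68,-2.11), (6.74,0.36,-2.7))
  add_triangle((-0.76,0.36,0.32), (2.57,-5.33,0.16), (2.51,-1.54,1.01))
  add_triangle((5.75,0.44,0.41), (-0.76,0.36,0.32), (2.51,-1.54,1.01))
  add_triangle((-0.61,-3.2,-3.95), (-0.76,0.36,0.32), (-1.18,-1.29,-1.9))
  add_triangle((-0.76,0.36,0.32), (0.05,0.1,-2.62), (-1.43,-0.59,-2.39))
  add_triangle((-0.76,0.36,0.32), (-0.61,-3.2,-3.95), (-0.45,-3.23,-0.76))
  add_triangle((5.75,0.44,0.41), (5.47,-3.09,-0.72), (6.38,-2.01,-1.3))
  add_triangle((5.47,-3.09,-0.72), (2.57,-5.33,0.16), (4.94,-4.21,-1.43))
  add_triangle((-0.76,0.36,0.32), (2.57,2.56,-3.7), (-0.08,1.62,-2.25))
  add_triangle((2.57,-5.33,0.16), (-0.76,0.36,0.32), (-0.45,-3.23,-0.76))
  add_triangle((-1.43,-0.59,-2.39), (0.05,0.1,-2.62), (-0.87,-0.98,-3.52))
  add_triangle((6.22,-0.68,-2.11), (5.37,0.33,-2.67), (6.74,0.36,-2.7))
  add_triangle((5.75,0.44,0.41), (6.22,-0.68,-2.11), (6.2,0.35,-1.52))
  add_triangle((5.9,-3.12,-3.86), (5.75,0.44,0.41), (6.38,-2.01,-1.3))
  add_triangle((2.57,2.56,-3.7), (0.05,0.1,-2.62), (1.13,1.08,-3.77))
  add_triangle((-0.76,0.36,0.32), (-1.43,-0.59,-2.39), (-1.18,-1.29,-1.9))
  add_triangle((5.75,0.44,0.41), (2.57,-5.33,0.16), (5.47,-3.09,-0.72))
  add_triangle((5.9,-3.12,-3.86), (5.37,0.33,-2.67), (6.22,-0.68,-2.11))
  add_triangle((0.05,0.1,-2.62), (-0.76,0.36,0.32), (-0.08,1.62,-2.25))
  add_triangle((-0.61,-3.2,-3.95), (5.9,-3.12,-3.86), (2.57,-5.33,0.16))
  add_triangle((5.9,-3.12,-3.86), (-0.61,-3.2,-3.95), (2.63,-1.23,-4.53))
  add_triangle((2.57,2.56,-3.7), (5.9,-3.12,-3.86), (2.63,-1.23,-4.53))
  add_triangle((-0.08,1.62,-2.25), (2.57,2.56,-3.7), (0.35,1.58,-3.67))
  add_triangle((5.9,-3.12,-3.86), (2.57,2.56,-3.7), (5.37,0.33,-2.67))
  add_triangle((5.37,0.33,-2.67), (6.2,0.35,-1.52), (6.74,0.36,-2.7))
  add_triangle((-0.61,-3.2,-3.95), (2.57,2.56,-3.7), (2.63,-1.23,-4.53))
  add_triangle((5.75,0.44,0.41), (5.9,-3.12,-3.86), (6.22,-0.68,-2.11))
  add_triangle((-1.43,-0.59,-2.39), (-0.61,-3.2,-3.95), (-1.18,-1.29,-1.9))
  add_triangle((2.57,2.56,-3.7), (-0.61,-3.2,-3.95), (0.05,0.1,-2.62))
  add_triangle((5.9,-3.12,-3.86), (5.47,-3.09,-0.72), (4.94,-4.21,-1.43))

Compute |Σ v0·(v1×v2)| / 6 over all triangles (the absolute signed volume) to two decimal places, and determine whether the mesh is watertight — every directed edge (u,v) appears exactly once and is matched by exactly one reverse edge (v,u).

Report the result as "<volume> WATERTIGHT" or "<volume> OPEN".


137.06 WATERTIGHT

Per-triangle v0·(v1×v2)/6:
  t1: +7.2156
  t2: +0.2648
  t3: +1.1922
  t4: +1.0179
  t5: +4.1432
  t6: +4.4400
  t7: +0.5508
  t8: +4.3916
  t9: +5.5762
  t10: +0.2119
  t11: +2.4036
  t12: +1.0377
  t13: +1.1038
  t14: +1.0215
  t15: +0.9541
  t16: +0.0740
  t17: +0.4641
  t18: +1.4151
  t19: +3.2432
  t20: +3.4017
  t21: +0.5680
  t22: +1.0363
  t23: +0.4393
  t24: +0.5714
  t25: +1.8691
  t26: +4.2420
  t27: -0.0958
  t28: +0.3160
  t29: +5.8010
  t30: +3.9436
  t31: +0.4851
  t32: +23.3605
  t33: +10.4188
  t34: +10.5074
  t35: +1.0576
  t36: +9.5415
  t37: +0.0577
  t38: +7.1359
  t39: +3.9977
  t40: +0.6117
  t41: +2.9331
  t42: +4.1413
Σ = +137.0623 → |volume| = 137.06

Directed edges: 126 total, each appears once with its reverse present → watertight.


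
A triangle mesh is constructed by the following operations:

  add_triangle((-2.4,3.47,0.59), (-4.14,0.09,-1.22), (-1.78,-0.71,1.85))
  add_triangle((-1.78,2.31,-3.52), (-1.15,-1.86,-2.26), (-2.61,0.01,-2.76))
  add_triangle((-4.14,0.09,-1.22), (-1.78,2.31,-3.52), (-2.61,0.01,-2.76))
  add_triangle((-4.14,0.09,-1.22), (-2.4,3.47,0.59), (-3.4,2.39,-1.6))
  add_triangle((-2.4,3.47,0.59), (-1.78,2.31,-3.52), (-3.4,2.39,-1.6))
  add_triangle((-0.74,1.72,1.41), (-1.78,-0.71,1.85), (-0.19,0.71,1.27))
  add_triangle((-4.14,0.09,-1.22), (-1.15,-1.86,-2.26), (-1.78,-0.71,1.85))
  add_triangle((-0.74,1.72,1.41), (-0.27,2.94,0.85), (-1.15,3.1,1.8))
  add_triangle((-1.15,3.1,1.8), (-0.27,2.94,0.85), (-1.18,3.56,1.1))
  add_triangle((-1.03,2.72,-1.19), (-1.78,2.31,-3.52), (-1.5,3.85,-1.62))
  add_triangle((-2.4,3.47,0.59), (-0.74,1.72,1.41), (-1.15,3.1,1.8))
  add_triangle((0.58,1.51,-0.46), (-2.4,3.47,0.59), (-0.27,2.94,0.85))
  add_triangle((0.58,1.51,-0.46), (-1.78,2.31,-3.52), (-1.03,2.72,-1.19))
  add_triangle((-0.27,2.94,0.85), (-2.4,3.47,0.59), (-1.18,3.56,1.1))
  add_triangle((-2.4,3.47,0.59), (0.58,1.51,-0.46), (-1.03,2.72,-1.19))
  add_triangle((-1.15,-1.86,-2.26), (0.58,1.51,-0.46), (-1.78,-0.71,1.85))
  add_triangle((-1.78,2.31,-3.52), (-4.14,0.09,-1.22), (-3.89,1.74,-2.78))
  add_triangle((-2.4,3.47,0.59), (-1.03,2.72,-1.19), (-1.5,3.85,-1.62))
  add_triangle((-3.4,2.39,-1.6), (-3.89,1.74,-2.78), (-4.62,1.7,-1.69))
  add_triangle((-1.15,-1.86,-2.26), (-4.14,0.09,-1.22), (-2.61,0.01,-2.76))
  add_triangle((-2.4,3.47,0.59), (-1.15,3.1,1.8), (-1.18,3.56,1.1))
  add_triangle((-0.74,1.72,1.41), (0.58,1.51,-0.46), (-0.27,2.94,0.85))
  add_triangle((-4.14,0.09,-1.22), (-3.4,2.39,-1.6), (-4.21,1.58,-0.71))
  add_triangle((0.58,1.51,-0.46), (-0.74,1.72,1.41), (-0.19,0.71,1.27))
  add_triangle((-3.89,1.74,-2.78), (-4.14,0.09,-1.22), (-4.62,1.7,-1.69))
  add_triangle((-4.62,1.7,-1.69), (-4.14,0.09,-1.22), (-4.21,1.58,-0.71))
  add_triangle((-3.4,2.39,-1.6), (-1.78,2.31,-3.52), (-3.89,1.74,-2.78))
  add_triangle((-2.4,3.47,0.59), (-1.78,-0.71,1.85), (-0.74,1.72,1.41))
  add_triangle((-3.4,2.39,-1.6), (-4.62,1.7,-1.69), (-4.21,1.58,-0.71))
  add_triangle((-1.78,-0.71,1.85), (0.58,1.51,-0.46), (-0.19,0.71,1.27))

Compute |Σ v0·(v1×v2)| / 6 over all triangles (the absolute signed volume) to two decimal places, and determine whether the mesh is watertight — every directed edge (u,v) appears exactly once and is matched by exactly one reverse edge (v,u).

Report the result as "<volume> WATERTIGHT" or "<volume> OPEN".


Per-triangle v0·(v1×v2)/6:
  t1: +6.2700
  t2: +2.3741
  t3: +3.2167
  t4: +3.4836
  t5: +3.7417
  t6: +0.4918
  t7: +4.0809
  t8: +0.1292
  t9: +0.3478
  t10: +0.0743
  t11: +0.3115
  t12: +1.0599
  t13: +1.2279
  t14: +0.2449
  t15: +1.1995
  t16: -1.2513
  t17: +0.8613
  t18: +0.0085
  t19: +1.1054
  t20: +2.5275
  t21: +0.6595
  t22: +0.0657
  t23: -1.4622
  t24: +0.2987
  t25: +1.4278
  t26: +0.9231
  t27: +2.0812
  t28: +1.9803
  t29: +0.7364
  t30: -0.3736
Σ = +37.8420 → |volume| = 37.84

Directed edges: 90 total; 6 unmatched, e.g. (-1.78,2.31,-3.52)→(-1.15,-1.86,-2.26) → open.

37.84 OPEN


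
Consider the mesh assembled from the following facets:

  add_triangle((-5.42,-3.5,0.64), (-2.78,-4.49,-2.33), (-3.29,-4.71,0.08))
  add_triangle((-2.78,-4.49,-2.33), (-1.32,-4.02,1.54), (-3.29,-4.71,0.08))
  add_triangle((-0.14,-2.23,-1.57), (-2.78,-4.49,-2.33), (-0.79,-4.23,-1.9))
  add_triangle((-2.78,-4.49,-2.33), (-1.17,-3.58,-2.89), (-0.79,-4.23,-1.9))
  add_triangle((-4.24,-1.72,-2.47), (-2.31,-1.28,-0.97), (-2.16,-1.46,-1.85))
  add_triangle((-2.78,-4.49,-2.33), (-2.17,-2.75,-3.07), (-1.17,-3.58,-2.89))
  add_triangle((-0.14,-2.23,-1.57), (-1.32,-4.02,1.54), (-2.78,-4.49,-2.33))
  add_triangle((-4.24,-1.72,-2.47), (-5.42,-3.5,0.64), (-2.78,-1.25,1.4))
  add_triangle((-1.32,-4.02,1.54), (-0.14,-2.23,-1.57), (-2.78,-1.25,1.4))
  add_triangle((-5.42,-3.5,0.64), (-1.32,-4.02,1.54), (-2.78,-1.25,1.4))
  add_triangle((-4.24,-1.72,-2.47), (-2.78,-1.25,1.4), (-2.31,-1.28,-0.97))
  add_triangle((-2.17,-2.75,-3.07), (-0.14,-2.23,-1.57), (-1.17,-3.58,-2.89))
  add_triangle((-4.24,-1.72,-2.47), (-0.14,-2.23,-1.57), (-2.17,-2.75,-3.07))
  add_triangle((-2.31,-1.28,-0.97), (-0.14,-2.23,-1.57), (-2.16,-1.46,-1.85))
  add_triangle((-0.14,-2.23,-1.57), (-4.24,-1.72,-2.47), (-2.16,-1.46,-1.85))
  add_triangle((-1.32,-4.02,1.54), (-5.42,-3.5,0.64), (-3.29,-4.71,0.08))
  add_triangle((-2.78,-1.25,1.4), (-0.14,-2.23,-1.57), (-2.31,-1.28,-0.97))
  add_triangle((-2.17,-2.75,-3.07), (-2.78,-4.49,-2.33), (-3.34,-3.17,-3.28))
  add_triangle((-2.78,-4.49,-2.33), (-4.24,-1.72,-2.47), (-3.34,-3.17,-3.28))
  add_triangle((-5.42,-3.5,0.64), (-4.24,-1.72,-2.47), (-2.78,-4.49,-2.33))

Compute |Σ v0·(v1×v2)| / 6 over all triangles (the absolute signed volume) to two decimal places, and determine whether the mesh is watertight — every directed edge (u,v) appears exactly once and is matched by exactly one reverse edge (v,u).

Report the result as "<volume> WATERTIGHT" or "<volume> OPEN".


Per-triangle v0·(v1×v2)/6:
  t1: +5.4575
  t2: +3.2224
  t3: -0.8390
  t4: +1.6439
  t5: -0.2984
  t6: +1.6477
  t7: +3.7278
  t8: +2.4486
  t9: -3.4833
  t10: +3.7483
  t11: -0.6993
  t12: +0.1240
  t13: -0.8067
  t14: -0.6284
  t15: +0.2947
  t16: +4.1154
  t17: -1.9585
  t18: +1.1215
  t19: +2.2589
  t20: +9.6760
Σ = +30.7735 → |volume| = 30.77

Directed edges: 60 total; 6 unmatched, e.g. (-0.79,-4.23,-1.9)→(-0.14,-2.23,-1.57) → open.

30.77 OPEN


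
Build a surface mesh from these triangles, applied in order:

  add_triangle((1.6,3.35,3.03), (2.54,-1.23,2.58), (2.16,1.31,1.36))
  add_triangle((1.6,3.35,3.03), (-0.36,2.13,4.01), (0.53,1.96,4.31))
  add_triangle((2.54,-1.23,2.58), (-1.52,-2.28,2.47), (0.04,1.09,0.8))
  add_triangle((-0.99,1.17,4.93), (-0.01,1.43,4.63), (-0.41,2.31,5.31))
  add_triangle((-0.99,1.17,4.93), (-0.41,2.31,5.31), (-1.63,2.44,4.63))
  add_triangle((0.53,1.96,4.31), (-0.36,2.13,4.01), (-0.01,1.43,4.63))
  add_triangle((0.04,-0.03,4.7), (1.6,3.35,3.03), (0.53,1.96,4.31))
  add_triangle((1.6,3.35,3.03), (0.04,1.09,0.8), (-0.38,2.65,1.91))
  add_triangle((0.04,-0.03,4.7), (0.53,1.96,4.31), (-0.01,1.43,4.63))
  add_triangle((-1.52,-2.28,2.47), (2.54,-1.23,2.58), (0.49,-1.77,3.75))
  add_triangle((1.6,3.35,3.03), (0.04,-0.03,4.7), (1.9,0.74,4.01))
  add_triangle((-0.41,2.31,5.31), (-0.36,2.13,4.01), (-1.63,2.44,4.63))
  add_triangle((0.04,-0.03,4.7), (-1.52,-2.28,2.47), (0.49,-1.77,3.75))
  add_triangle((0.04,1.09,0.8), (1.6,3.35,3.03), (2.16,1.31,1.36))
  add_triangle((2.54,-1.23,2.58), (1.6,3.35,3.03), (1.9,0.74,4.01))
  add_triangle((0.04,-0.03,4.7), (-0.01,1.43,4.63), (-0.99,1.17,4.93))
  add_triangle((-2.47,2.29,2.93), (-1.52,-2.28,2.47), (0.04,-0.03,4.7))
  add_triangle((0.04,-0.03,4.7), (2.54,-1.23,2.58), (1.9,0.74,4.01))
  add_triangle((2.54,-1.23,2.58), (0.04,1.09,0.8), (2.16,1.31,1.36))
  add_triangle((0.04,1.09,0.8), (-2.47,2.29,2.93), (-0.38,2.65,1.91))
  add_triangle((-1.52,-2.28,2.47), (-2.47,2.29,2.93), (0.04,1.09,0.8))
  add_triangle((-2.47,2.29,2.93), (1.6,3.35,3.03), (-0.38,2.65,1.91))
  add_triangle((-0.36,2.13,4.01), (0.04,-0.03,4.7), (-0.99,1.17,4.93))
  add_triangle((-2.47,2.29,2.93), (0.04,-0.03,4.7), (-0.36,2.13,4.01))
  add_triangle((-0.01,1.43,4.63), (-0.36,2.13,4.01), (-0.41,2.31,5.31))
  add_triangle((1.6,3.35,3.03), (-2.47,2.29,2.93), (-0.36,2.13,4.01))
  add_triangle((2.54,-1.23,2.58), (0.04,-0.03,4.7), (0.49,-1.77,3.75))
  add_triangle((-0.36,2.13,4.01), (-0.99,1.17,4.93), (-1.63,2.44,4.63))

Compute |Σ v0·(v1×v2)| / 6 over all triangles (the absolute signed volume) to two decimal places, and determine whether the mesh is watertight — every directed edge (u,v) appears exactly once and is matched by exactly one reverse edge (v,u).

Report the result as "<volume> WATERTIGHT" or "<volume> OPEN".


Per-triangle v0·(v1×v2)/6:
  t1: +2.8574
  t2: +1.4787
  t3: -2.8546
  t4: +0.6148
  t5: +1.3273
  t6: +0.5415
  t7: +1.1488
  t8: +0.0402
  t9: +0.6409
  t10: +1.5481
  t11: +3.9805
  t12: +0.4152
  t13: +2.9202
  t14: +0.1122
  t15: +2.6449
  t16: +1.1334
  t17: +7.2121
  t18: +3.2838
  t19: -1.1491
  t20: -0.1245
  t21: -1.5965
  t22: +1.7578
  t23: -1.3716
  t24: +3.5001
  t25: +0.0925
  t26: +3.4852
  t27: +3.0086
  t28: -1.1687
Σ = +35.4792 → |volume| = 35.48

Directed edges: 84 total, each appears once with its reverse present → watertight.

35.48 WATERTIGHT


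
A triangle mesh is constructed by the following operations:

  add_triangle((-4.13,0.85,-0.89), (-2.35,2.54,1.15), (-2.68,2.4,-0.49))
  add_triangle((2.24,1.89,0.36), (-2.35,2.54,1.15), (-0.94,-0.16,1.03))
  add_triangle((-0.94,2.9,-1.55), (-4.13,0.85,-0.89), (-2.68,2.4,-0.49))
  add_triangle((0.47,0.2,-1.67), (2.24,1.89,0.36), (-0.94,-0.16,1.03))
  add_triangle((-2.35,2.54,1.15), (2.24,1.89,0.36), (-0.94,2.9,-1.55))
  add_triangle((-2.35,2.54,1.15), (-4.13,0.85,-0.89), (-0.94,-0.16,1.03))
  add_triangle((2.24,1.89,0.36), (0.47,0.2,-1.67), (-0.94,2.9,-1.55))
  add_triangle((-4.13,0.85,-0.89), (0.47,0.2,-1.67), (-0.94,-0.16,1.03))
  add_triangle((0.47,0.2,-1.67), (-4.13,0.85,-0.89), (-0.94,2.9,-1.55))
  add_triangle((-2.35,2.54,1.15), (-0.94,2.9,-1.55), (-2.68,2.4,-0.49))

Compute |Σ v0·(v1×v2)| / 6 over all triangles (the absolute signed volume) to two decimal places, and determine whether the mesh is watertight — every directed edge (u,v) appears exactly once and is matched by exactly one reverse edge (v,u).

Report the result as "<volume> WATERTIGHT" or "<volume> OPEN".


19.22 WATERTIGHT

Per-triangle v0·(v1×v2)/6:
  t1: +1.9836
  t2: +1.6332
  t3: +1.8775
  t4: -0.3259
  t5: +4.4684
  t6: +2.1476
  t7: +2.5093
  t8: +0.1792
  t9: +3.0247
  t10: +1.7203
Σ = +19.2180 → |volume| = 19.22

Directed edges: 30 total, each appears once with its reverse present → watertight.


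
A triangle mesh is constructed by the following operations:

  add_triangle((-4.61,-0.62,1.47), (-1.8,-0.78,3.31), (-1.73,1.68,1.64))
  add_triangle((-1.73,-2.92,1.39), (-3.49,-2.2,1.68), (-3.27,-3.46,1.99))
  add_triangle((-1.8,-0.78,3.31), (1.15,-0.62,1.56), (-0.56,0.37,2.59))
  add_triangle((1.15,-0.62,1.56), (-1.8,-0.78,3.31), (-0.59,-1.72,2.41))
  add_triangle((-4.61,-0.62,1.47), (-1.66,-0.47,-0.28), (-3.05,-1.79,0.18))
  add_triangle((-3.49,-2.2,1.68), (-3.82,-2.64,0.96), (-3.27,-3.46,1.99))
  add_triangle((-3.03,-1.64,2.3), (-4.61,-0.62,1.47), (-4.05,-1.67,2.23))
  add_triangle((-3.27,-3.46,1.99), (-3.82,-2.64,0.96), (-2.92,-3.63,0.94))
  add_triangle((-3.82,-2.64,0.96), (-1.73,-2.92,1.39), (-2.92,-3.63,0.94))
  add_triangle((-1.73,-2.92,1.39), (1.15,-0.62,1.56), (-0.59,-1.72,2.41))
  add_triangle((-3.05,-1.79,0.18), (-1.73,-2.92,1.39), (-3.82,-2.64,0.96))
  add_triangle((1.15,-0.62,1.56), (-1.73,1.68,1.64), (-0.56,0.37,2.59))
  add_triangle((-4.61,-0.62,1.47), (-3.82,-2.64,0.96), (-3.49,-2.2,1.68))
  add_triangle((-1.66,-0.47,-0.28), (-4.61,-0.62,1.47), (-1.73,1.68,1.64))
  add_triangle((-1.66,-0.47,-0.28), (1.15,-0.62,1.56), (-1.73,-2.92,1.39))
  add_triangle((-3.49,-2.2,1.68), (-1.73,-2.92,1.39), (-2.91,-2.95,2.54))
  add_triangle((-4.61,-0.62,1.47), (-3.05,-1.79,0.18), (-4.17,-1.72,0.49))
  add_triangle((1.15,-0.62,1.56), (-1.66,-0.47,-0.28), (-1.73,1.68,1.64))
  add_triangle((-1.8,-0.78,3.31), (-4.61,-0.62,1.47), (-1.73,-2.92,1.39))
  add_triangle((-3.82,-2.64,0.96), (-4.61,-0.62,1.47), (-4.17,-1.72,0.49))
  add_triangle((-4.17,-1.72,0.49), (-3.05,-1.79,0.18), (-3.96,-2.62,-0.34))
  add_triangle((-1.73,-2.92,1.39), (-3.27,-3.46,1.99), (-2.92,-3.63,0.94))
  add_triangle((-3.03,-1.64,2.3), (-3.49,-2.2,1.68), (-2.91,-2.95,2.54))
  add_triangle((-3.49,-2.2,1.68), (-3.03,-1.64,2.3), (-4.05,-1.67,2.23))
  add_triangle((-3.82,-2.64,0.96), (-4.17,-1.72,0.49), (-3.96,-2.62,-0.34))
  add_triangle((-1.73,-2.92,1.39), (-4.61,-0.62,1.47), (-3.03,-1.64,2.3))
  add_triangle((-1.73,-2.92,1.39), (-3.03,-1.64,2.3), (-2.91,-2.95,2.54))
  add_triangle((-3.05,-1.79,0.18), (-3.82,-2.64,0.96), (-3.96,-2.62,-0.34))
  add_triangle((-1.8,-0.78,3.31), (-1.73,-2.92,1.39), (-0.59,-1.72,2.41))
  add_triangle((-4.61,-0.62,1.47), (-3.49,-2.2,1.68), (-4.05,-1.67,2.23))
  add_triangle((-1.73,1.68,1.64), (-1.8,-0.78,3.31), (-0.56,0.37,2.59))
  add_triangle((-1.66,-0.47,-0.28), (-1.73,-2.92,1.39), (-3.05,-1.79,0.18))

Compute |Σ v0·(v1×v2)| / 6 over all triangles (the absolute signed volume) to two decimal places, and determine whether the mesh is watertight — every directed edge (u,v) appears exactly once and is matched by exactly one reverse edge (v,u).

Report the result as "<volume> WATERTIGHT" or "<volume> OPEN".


22.11 WATERTIGHT

Per-triangle v0·(v1×v2)/6:
  t1: +4.4706
  t2: +0.0108
  t3: +1.1989
  t4: +1.1697
  t5: +0.7078
  t6: +0.7711
  t7: +0.2644
  t8: +1.0414
  t9: -0.7540
  t10: +0.9109
  t11: +0.4506
  t12: +0.4278
  t13: +1.2697
  t14: +0.9830
  t15: -0.4785
  t16: +0.8507
  t17: -0.1843
  t18: -1.3254
  t19: +5.3028
  t20: +1.1419
  t21: -0.1754
  t22: +0.5963
  t23: +0.7249
  t24: +0.3881
  t25: +0.9462
  t26: -1.9601
  t27: -0.2783
  t28: -0.2266
  t29: +1.6497
  t30: +0.7577
  t31: +1.4205
  t32: +0.0358
Σ = +22.1086 → |volume| = 22.11

Directed edges: 96 total, each appears once with its reverse present → watertight.


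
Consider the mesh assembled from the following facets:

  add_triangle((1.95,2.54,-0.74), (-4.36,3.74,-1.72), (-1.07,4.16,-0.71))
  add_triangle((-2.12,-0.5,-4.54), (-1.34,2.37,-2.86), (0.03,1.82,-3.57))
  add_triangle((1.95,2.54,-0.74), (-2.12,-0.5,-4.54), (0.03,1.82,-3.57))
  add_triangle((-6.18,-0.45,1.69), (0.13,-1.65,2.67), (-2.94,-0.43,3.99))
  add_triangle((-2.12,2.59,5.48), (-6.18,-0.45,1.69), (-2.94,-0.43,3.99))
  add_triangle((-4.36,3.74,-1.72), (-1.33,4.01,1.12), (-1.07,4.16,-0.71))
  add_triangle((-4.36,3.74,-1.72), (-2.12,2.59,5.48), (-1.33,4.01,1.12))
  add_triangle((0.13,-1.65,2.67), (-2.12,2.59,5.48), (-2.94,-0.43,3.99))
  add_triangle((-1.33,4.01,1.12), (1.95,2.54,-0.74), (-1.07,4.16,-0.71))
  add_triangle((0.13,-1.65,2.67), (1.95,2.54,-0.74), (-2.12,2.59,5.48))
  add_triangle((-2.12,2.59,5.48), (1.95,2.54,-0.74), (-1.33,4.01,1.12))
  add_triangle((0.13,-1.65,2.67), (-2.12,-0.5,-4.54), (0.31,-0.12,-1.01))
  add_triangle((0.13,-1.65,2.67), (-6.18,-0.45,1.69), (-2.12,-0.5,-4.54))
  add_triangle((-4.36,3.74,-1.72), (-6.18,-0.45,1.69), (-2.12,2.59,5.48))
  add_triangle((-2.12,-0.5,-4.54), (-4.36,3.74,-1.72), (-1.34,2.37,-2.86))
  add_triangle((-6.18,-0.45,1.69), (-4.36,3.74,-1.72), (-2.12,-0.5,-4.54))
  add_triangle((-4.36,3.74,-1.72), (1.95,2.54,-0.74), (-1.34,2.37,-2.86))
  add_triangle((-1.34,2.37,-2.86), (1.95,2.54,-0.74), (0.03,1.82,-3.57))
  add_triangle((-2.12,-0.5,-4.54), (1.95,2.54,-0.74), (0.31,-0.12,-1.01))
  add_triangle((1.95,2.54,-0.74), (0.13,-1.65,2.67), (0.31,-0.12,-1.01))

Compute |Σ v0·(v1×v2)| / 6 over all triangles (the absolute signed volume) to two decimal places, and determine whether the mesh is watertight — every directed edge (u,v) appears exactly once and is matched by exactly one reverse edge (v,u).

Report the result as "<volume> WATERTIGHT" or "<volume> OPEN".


Per-triangle v0·(v1×v2)/6:
  t1: +2.6745
  t2: +3.4553
  t3: +0.4779
  t4: +4.8440
  t5: +10.0957
  t6: +4.4750
  t7: +12.2469
  t8: +6.1735
  t9: +3.1934
  t10: +7.4940
  t11: +7.6557
  t12: +1.1572
  t13: +9.7141
  t14: +28.7114
  t15: +7.2128
  t16: +22.4332
  t17: +5.7983
  t18: +2.8100
  t19: +1.5657
  t20: +0.9906
Σ = +143.1792 → |volume| = 143.18

Directed edges: 60 total, each appears once with its reverse present → watertight.

143.18 WATERTIGHT


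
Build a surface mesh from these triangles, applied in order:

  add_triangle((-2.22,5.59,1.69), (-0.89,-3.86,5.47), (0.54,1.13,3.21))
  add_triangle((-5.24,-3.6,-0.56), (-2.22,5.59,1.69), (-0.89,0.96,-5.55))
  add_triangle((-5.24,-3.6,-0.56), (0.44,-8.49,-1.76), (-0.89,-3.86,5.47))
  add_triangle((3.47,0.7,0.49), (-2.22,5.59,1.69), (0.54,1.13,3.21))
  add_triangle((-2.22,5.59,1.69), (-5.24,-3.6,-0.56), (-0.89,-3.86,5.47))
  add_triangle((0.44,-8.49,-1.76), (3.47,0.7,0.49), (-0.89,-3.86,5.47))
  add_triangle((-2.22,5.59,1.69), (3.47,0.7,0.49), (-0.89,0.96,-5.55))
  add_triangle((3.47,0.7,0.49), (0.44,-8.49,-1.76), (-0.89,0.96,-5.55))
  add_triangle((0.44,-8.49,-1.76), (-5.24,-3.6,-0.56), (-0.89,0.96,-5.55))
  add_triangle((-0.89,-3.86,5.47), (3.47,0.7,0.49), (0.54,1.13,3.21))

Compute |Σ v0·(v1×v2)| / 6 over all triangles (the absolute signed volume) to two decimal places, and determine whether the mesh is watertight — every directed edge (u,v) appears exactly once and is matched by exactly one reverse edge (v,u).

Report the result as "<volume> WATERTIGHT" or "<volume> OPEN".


Per-triangle v0·(v1×v2)/6:
  t1: +12.5890
  t2: +36.5413
  t3: +47.8589
  t4: +9.7596
  t5: +40.0490
  t6: +31.6408
  t7: +20.2615
  t8: +28.1130
  t9: +44.3658
  t10: +9.9746
Σ = +281.1535 → |volume| = 281.15

Directed edges: 30 total, each appears once with its reverse present → watertight.

281.15 WATERTIGHT


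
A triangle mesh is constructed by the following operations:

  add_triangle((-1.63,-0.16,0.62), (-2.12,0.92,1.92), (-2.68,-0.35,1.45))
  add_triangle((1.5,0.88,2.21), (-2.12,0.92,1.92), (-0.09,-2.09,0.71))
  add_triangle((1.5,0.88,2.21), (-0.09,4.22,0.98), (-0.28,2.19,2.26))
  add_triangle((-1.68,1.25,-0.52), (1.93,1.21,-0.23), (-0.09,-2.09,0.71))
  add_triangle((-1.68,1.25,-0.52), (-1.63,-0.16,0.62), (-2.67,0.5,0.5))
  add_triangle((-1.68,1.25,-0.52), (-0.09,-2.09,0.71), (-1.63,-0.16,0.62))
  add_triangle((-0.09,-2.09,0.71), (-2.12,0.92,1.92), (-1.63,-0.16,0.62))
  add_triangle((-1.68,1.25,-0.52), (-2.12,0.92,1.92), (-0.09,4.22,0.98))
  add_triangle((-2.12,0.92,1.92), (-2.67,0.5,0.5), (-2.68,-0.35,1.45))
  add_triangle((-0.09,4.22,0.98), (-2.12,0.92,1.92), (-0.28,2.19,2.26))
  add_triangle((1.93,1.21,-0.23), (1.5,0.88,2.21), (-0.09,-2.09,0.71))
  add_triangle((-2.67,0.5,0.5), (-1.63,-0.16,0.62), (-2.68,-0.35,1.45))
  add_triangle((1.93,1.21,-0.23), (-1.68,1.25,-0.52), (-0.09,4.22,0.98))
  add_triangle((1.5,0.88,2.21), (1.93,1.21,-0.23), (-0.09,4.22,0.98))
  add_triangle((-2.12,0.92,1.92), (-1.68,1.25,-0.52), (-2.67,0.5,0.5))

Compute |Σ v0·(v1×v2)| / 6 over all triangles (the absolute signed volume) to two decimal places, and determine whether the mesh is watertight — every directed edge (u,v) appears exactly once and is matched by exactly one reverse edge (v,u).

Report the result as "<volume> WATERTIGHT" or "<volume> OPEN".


20.05 OPEN

Per-triangle v0·(v1×v2)/6:
  t1: -0.1583
  t2: +3.0244
  t3: +2.2000
  t4: -0.0470
  t5: +0.0418
  t6: +0.3955
  t7: +0.8367
  t8: +3.1812
  t9: +0.7980
  t10: +2.3073
  t11: +1.5490
  t12: +0.0770
  t13: +1.7088
  t14: +3.3048
  t15: +0.8282
Σ = +20.0475 → |volume| = 20.05

Directed edges: 45 total; 3 unmatched, e.g. (1.5,0.88,2.21)→(-2.12,0.92,1.92) → open.


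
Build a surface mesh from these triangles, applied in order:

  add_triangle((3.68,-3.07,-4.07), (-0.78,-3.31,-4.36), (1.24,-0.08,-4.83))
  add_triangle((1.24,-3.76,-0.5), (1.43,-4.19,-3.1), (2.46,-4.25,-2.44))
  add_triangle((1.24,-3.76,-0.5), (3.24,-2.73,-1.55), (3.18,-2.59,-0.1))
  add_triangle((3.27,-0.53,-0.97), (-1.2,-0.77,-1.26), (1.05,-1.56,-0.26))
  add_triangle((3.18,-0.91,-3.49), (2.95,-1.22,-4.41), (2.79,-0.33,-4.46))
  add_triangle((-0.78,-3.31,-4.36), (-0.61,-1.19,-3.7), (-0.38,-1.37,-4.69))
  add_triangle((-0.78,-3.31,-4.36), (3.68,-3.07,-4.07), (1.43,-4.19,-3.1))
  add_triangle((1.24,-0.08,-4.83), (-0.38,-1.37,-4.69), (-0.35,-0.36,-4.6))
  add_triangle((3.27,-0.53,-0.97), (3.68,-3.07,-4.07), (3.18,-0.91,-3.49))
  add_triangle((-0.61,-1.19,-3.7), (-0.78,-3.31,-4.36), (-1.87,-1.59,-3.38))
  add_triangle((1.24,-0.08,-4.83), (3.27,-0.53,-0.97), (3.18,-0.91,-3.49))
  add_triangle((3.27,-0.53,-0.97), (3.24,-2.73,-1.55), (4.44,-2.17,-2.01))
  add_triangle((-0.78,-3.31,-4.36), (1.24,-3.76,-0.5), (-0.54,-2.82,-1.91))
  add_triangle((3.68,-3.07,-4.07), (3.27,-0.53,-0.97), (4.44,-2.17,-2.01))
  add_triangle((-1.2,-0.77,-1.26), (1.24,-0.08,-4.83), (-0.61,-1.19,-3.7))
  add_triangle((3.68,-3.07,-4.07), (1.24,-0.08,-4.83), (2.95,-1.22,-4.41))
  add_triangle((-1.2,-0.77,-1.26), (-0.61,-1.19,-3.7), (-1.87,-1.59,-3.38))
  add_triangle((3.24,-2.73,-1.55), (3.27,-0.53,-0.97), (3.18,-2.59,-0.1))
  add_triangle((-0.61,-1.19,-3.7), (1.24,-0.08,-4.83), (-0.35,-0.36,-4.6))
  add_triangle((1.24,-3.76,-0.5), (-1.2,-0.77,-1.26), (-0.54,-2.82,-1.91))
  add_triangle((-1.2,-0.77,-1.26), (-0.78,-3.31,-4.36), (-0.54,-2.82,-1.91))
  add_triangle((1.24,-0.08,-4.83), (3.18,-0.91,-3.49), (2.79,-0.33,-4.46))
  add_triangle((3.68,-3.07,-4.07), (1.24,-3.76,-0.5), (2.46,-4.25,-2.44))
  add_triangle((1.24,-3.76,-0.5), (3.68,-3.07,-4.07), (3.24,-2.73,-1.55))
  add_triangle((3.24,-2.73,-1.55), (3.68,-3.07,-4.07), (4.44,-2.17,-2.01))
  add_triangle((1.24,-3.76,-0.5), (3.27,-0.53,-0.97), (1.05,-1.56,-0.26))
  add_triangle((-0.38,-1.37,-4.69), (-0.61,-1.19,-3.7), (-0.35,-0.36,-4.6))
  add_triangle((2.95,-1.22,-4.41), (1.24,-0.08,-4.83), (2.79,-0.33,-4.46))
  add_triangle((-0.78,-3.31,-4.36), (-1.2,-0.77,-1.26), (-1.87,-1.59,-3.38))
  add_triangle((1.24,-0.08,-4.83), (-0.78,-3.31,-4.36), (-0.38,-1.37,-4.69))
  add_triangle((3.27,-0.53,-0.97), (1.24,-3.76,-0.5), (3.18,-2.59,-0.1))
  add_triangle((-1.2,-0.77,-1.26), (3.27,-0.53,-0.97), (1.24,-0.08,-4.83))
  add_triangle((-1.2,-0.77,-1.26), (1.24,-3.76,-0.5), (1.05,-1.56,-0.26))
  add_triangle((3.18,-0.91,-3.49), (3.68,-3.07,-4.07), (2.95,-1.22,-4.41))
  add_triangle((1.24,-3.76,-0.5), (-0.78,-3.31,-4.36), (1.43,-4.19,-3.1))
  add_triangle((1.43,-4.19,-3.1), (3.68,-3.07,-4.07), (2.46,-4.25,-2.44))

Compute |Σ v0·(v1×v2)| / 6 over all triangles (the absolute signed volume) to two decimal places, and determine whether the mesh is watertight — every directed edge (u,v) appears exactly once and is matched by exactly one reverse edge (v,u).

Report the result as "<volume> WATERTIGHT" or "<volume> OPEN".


Per-triangle v0·(v1×v2)/6:
  t1: +11.4591
  t2: +1.6299
  t3: +2.0884
  t4: -1.2511
  t5: +0.5695
  t6: +0.4574
  t7: +5.9115
  t8: +1.2308
  t9: +2.7927
  t10: +1.5254
  t11: +1.1275
  t12: +0.3672
  t13: +1.8106
  t14: +1.4201
  t15: +0.4436
  t16: +1.9608
  t17: +0.0125
  t18: +1.6792
  t19: -1.0347
  t20: +0.3322
  t21: +0.9971
  t22: -0.6576
  t23: +0.7054
  t24: +3.3847
  t25: +1.9613
  t26: +0.1999
  t27: +0.2366
  t28: +1.1440
  t29: +0.5197
  t30: +2.1528
  t31: -1.7852
  t32: -2.4521
  t33: -0.4364
  t34: +1.2471
  t35: +3.1008
  t36: +2.5628
Σ = +47.4135 → |volume| = 47.41

Directed edges: 108 total, each appears once with its reverse present → watertight.

47.41 WATERTIGHT


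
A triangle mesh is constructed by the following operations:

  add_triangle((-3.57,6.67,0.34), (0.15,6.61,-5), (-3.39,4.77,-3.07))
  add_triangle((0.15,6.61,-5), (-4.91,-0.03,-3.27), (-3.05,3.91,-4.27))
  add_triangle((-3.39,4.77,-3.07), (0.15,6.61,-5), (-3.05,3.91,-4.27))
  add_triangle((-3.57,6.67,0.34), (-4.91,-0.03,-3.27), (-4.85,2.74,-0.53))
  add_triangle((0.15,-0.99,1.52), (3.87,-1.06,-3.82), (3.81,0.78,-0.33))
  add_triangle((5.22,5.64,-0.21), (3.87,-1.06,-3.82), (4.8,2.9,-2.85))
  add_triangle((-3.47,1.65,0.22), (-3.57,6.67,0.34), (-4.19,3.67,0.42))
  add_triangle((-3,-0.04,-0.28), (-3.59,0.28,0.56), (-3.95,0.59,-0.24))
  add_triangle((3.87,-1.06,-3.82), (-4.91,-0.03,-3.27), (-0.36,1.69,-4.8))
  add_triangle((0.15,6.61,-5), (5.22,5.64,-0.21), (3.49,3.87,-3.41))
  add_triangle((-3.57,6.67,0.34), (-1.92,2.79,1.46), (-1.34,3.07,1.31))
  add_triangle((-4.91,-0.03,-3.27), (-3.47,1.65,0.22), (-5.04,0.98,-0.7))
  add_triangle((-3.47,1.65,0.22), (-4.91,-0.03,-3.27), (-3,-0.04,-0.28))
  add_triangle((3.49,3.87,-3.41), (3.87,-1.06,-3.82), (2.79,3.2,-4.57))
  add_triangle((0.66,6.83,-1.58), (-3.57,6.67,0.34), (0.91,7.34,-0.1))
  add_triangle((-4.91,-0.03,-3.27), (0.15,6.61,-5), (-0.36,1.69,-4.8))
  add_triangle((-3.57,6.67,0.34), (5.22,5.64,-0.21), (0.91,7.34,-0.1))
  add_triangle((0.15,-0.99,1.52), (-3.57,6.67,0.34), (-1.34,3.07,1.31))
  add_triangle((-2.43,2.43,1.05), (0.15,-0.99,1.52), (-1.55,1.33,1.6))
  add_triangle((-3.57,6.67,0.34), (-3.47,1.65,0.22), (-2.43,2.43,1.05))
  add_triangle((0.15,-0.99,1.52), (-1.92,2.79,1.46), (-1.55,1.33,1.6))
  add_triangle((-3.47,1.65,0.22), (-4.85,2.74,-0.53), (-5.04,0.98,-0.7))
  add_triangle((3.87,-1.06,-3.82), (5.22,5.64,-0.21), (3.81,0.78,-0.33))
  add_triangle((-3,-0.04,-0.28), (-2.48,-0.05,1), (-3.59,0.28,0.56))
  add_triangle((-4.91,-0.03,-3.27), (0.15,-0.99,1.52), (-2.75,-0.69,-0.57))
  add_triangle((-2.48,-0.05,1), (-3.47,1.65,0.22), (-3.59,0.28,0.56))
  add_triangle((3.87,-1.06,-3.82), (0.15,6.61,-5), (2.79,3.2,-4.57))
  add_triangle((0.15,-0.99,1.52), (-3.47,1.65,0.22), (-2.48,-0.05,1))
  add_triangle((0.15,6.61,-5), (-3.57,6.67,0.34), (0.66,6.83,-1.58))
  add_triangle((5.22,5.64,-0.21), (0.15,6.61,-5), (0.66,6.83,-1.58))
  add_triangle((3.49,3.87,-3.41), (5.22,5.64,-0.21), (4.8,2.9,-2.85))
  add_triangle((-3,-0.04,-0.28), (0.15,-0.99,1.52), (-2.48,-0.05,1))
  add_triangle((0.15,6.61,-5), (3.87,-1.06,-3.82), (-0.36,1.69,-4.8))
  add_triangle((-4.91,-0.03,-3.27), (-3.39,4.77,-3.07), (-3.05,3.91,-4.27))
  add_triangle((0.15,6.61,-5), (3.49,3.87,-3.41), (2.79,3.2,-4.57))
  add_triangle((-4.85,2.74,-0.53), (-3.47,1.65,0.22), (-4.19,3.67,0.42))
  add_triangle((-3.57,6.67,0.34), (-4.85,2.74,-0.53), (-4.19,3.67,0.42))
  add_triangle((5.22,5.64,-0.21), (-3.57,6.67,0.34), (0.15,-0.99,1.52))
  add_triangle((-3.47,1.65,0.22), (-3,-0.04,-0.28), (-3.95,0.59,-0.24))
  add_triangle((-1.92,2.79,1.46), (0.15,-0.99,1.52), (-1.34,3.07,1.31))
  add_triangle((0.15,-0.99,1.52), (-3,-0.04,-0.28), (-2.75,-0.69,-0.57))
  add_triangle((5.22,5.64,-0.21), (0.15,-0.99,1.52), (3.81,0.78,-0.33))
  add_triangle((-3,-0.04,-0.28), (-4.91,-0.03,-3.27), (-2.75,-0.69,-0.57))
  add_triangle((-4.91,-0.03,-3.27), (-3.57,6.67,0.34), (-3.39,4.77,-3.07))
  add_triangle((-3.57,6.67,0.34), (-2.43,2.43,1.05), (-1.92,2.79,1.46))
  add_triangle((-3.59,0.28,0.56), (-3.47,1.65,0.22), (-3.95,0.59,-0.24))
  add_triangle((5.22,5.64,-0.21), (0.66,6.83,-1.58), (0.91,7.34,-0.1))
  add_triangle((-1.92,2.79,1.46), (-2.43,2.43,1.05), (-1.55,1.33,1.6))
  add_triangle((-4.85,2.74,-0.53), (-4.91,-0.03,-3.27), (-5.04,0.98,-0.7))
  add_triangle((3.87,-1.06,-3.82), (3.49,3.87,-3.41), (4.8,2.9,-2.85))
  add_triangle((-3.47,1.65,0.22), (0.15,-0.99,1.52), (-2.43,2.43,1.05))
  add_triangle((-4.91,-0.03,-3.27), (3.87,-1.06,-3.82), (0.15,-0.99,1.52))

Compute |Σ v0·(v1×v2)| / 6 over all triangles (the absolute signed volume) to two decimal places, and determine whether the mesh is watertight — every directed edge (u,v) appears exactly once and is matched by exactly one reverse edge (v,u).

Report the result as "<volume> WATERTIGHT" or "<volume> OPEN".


272.30 WATERTIGHT

Per-triangle v0·(v1×v2)/6:
  t1: +18.5484
  t2: +4.2878
  t3: +6.9186
  t4: +8.6264
  t5: +4.0618
  t6: +4.8271
  t7: -0.3336
  t8: +0.2665
  t9: +12.9029
  t10: +17.9105
  t11: +0.9913
  t12: -1.5396
  t13: +2.3944
  t14: +5.7421
  t15: +8.0966
  t16: +17.6015
  t17: +1.6666
  t18: -1.0164
  t19: +0.1753
  t20: +2.4927
  t21: +0.3782
  t22: +0.9419
  t23: +9.8309
  t24: +0.2095
  t25: +0.2406
  t26: +0.4592
  t27: +4.6152
  t28: +0.6396
  t29: +17.6994
  t30: +17.8620
  t31: +6.7325
  t32: +0.5981
  t33: +17.1359
  t34: +6.1653
  t35: +6.6114
  t36: +0.8513
  t37: +2.5330
  t38: +14.1733
  t39: -0.0656
  t40: +0.6590
  t41: +0.6474
  t42: +4.6069
  t43: +0.9241
  t44: +15.1023
  t45: +1.2152
  t46: +0.6524
  t47: +8.2538
  t48: +0.3839
  t49: +3.7877
  t50: +5.7819
  t51: +1.6034
  t52: +6.4470
Σ = +272.2974 → |volume| = 272.30

Directed edges: 156 total, each appears once with its reverse present → watertight.
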